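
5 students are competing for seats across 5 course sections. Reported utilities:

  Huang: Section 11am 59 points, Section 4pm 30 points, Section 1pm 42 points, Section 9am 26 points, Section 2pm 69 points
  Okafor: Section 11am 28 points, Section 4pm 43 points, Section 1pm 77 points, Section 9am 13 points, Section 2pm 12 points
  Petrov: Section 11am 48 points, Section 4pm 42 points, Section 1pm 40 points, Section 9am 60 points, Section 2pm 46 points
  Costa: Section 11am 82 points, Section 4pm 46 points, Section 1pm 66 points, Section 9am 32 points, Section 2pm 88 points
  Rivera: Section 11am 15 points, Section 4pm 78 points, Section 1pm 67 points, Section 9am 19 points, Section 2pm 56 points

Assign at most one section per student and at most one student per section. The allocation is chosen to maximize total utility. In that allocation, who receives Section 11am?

Costa receives Section 11am.

Optimal: Huang→Section 2pm (69 points), Okafor→Section 1pm (77 points), Petrov→Section 9am (60 points), Costa→Section 11am (82 points), Rivera→Section 4pm (78 points) — total 69+77+60+82+78 = 366 points.
Max-entry greedy (repeatedly take the single best remaining cell) gives 362 points, worse by 4.
Next-best assignment: Huang→Section 11am, Okafor→Section 1pm, Petrov→Section 9am, Costa→Section 2pm, Rivera→Section 4pm = 362 points.
Swapping Okafor↔Rivera (Okafor→Section 4pm 43 points, Rivera→Section 1pm 67 points) loses 45.
Checked against all permutations: 366 points is optimal.
Costa's own top section is Section 2pm (88 points), but forcing Costa→Section 2pm and reassigning the rest optimally gives only 362 points — worse by 4.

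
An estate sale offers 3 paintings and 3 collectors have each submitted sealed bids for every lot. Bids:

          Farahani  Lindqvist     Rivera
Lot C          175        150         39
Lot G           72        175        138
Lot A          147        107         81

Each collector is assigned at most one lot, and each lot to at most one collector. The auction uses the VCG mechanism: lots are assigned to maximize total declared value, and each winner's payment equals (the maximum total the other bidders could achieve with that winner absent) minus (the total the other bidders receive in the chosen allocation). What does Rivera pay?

Efficient allocation: Farahani→Lot A ($147), Lindqvist→Lot C ($150), Rivera→Lot G ($138); total welfare W = $435.
Rivera receives Lot G at value $138, so the others get W − 138 = $297.
Without Rivera: best allocation of the remaining 2 bidders over all 3 lots is Farahani→Lot C ($175), Lindqvist→Lot G ($175), total $350.
VCG payment = (others' best without Rivera) − (others' welfare with Rivera) = 350 − 297 = $53.

Rivera pays $53.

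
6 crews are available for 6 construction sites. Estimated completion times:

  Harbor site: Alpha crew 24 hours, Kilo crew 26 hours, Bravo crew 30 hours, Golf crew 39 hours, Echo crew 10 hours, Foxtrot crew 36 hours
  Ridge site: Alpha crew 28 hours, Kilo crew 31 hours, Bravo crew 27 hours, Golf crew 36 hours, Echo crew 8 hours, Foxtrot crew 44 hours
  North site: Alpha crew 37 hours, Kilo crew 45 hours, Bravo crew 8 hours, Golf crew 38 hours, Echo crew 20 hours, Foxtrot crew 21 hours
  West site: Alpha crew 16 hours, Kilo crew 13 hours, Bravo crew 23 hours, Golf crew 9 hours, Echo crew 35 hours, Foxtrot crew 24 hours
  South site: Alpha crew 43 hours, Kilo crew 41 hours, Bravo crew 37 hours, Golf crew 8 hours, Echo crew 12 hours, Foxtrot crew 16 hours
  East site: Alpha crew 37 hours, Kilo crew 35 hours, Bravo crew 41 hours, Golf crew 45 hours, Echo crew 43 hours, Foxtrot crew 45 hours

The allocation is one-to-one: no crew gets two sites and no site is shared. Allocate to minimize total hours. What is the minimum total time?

This is the linear assignment problem.
Optimal: Alpha crew→Harbor site (24 hours), Kilo crew→East site (35 hours), Bravo crew→North site (8 hours), Golf crew→West site (9 hours), Echo crew→Ridge site (8 hours), Foxtrot crew→South site (16 hours) — total 24+35+8+9+8+16 = 100 hours.
Min-entry greedy (repeatedly take the single cheapest remaining cell) gives 106 hours, worse by 6.
Next-best assignment: Alpha crew→East site, Kilo crew→Harbor site, Bravo crew→North site, Golf crew→West site, Echo crew→Ridge site, Foxtrot crew→South site = 104 hours.
Swapping Kilo crew↔Golf crew (Kilo crew→West site 13 hours, Golf crew→East site 45 hours) adds 14.

Minimum total: 100 hours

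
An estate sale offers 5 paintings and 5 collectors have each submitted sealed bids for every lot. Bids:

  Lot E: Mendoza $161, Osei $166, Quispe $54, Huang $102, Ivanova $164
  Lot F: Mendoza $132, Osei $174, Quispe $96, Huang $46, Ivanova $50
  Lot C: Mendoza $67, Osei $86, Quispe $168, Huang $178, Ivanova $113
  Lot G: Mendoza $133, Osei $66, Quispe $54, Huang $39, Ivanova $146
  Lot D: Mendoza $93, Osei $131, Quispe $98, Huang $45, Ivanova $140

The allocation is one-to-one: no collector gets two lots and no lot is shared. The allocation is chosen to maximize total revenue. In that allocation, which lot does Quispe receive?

Optimal: Mendoza→Lot E ($161), Osei→Lot F ($174), Quispe→Lot D ($98), Huang→Lot C ($178), Ivanova→Lot G ($146) — total 161+174+98+178+146 = $757.
Column-greedy (each lot in turn goes to its best remaining collector) gives $720, worse by 37.
Next-best assignment: Mendoza→Lot G, Osei→Lot F, Quispe→Lot D, Huang→Lot C, Ivanova→Lot E = $747.
Swapping Ivanova↔Osei (Ivanova→Lot F $50, Osei→Lot G $66) loses 204.
Quispe's own top lot is Lot C ($168), but forcing Quispe→Lot C and reassigning the rest optimally gives only $717 — worse by 40.

Quispe receives Lot D.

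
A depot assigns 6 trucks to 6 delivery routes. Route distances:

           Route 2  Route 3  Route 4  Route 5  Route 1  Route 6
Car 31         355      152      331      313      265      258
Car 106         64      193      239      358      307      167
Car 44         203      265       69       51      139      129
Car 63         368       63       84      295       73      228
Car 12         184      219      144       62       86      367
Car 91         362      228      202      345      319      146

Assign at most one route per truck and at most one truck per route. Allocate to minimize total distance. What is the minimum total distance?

Optimal: Car 31→Route 3 (152 km), Car 106→Route 2 (64 km), Car 44→Route 4 (69 km), Car 63→Route 1 (73 km), Car 12→Route 5 (62 km), Car 91→Route 6 (146 km) — total 152+64+69+73+62+146 = 566 km.
Row-greedy (each truck in turn takes its cheapest remaining route) gives 630 km, worse by 64.
Next-best assignment: Car 31→Route 3, Car 106→Route 2, Car 44→Route 5, Car 63→Route 4, Car 12→Route 1, Car 91→Route 6 = 583 km.
Swapping Car 106↔Car 44 (Car 106→Route 4 239 km, Car 44→Route 2 203 km) adds 309.
No other one-to-one assignment undercuts 566 km.

Minimum total: 566 km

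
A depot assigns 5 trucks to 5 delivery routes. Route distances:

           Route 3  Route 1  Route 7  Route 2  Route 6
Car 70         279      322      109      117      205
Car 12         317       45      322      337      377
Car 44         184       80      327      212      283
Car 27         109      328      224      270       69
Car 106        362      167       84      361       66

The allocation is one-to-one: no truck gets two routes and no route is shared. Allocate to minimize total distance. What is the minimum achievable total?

Optimal: Car 70→Route 2 (117 km), Car 12→Route 1 (45 km), Car 44→Route 3 (184 km), Car 27→Route 6 (69 km), Car 106→Route 7 (84 km) — total 117+45+184+69+84 = 499 km.

Min total: 499 km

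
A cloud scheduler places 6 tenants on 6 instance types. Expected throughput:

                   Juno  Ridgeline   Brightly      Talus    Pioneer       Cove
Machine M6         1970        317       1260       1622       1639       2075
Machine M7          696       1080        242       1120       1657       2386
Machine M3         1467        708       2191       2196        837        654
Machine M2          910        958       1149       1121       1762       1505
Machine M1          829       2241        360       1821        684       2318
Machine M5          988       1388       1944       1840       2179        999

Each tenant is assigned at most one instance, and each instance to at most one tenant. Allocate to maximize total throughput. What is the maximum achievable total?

Optimal: Juno→Machine M6 (1970 ops/s), Ridgeline→Machine M1 (2241 ops/s), Brightly→Machine M5 (1944 ops/s), Talus→Machine M3 (2196 ops/s), Pioneer→Machine M2 (1762 ops/s), Cove→Machine M7 (2386 ops/s) — total 1970+2241+1944+2196+1762+2386 = 12499 ops/s.
Column-greedy (each instance in turn goes to its best remaining tenant) gives 10306 ops/s, worse by 2193.

Max total: 12499 ops/s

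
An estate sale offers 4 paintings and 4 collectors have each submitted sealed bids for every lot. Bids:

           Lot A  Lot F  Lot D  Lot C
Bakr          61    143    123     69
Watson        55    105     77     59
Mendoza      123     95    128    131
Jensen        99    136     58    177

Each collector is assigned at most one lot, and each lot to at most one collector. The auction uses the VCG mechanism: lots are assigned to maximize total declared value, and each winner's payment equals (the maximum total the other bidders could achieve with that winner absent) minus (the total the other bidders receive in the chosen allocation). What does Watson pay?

Efficient allocation: Bakr→Lot D ($123), Watson→Lot F ($105), Mendoza→Lot A ($123), Jensen→Lot C ($177); total welfare W = $528.
Watson receives Lot F at value $105, so the others get W − 105 = $423.
Without Watson: best allocation of the remaining 3 bidders over all 4 lots is Bakr→Lot F ($143), Mendoza→Lot D ($128), Jensen→Lot C ($177), total $448.
VCG payment = (others' best without Watson) − (others' welfare with Watson) = 448 − 423 = $25.

Watson pays $25.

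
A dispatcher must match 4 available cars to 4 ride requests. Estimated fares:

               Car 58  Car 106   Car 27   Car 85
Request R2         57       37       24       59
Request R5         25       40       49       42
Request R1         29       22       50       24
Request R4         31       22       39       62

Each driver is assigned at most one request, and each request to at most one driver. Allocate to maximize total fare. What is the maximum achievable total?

Maximum total: $209

This is a one-to-one assignment (maximum-weight bipartite matching).
Optimal: Car 58→Request R2 ($57), Car 106→Request R5 ($40), Car 27→Request R1 ($50), Car 85→Request R4 ($62) — total 57+40+50+62 = $209.
Column-greedy (each request in turn goes to its best remaining driver) gives $159, worse by 50.
Next-best assignment: Car 58→Request R2, Car 106→Request R1, Car 27→Request R5, Car 85→Request R4 = $190.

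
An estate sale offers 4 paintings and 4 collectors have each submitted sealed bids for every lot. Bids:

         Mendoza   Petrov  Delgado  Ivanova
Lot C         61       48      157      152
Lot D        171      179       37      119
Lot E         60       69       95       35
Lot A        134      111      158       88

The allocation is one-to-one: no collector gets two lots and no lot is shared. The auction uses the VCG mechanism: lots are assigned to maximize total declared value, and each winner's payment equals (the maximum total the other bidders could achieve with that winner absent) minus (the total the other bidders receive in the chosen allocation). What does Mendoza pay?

Efficient allocation: Mendoza→Lot A ($134), Petrov→Lot D ($179), Delgado→Lot E ($95), Ivanova→Lot C ($152); total welfare W = $560.
Mendoza receives Lot A at value $134, so the others get W − 134 = $426.
Without Mendoza: best allocation of the remaining 3 bidders over all 4 lots is Petrov→Lot D ($179), Delgado→Lot A ($158), Ivanova→Lot C ($152), total $489.
VCG payment = (others' best without Mendoza) − (others' welfare with Mendoza) = 489 − 426 = $63.

Mendoza pays $63.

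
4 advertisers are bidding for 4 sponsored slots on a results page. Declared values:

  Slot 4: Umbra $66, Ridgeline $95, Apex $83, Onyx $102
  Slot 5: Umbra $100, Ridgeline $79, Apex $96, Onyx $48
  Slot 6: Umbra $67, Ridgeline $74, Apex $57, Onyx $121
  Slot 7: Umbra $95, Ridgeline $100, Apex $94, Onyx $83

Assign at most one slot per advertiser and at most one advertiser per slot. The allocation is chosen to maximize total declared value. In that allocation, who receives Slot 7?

This is the linear assignment problem.
Optimal: Umbra→Slot 5 ($100), Ridgeline→Slot 4 ($95), Apex→Slot 7 ($94), Onyx→Slot 6 ($121) — total 100+95+94+121 = $410.
Next-best assignment: Umbra→Slot 7, Ridgeline→Slot 4, Apex→Slot 5, Onyx→Slot 6 = $407.
Swapping Onyx↔Ridgeline (Onyx→Slot 4 $102, Ridgeline→Slot 6 $74) loses 40.
Apex's own top slot is Slot 5 ($96), but forcing Apex→Slot 5 and reassigning the rest optimally gives only $407 — worse by 3.

Apex receives Slot 7.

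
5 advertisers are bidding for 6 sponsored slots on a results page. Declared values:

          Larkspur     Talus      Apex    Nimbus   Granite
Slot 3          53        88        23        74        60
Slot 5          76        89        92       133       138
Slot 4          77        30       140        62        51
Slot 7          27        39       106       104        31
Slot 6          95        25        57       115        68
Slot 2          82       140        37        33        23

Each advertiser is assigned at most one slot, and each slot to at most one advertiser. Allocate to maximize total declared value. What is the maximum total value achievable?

Treat this as an assignment problem: match each advertiser to one slot.
Optimal: Larkspur→Slot 6 ($95), Talus→Slot 2 ($140), Apex→Slot 4 ($140), Nimbus→Slot 7 ($104), Granite→Slot 5 ($138) — total 95+140+140+104+138 = $617.
Row-greedy (each advertiser in turn takes its best remaining slot) gives $568, worse by 49.
No other one-to-one assignment exceeds $617.

Maximum total: $617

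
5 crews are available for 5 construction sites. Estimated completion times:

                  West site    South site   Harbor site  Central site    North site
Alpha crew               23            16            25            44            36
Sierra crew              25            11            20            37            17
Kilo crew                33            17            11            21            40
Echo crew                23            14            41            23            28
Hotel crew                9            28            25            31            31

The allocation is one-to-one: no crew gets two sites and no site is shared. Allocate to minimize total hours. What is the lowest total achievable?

Min total: 76 hours

Treat this as an assignment problem: match each crew to one site.
Optimal: Alpha crew→South site (16 hours), Sierra crew→North site (17 hours), Kilo crew→Harbor site (11 hours), Echo crew→Central site (23 hours), Hotel crew→West site (9 hours) — total 16+17+11+23+9 = 76 hours.
Column-greedy (each site in turn goes to its cheapest remaining crew) gives 90 hours, worse by 14.
Swapping Echo crew↔Kilo crew (Echo crew→Harbor site 41 hours, Kilo crew→Central site 21 hours) adds 28.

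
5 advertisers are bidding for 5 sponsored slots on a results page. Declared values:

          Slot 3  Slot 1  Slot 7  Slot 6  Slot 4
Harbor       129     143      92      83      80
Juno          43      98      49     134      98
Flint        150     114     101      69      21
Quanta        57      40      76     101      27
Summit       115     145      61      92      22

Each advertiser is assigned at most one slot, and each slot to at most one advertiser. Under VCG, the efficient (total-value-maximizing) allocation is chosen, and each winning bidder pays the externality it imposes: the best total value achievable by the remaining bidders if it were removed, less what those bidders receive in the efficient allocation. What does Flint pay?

Efficient allocation: Harbor→Slot 7 ($92), Juno→Slot 4 ($98), Flint→Slot 3 ($150), Quanta→Slot 6 ($101), Summit→Slot 1 ($145); total welfare W = $586.
Flint receives Slot 3 at value $150, so the others get W − 150 = $436.
Without Flint: best allocation of the remaining 4 bidders over all 5 slots is Harbor→Slot 3 ($129), Juno→Slot 6 ($134), Quanta→Slot 7 ($76), Summit→Slot 1 ($145), total $484.
VCG payment = (others' best without Flint) − (others' welfare with Flint) = 484 − 436 = $48.

Flint pays $48.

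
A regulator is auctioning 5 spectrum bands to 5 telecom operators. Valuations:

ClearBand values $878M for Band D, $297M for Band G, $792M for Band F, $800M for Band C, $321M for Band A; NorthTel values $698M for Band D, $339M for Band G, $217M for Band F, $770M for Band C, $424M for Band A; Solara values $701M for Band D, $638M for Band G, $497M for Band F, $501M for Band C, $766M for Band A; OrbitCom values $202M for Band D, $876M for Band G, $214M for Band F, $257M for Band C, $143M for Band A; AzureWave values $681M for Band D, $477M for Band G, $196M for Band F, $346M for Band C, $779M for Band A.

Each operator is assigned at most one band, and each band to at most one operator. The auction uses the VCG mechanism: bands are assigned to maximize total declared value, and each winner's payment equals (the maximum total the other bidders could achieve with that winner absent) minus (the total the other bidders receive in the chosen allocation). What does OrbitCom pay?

Efficient allocation: ClearBand→Band F ($792M), NorthTel→Band C ($770M), Solara→Band D ($701M), OrbitCom→Band G ($876M), AzureWave→Band A ($779M); total welfare W = $3918M.
OrbitCom receives Band G at value $876M, so the others get W − 876 = $3042M.
Without OrbitCom: best allocation of the remaining 4 bidders over all 5 bands is ClearBand→Band D ($878M), NorthTel→Band C ($770M), Solara→Band G ($638M), AzureWave→Band A ($779M), total $3065M.
VCG payment = (others' best without OrbitCom) − (others' welfare with OrbitCom) = 3065 − 3042 = $23M.

OrbitCom pays $23M.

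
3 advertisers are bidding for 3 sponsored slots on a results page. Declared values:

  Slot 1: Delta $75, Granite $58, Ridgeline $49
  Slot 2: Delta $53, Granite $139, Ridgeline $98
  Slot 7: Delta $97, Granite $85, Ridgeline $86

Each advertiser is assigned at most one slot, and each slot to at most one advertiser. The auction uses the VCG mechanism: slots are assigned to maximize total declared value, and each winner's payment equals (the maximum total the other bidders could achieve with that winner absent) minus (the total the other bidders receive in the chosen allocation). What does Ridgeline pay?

Efficient allocation: Delta→Slot 1 ($75), Granite→Slot 2 ($139), Ridgeline→Slot 7 ($86); total welfare W = $300.
Ridgeline receives Slot 7 at value $86, so the others get W − 86 = $214.
Without Ridgeline: best allocation of the remaining 2 bidders over all 3 slots is Delta→Slot 7 ($97), Granite→Slot 2 ($139), total $236.
VCG payment = (others' best without Ridgeline) − (others' welfare with Ridgeline) = 236 − 214 = $22.

Ridgeline pays $22.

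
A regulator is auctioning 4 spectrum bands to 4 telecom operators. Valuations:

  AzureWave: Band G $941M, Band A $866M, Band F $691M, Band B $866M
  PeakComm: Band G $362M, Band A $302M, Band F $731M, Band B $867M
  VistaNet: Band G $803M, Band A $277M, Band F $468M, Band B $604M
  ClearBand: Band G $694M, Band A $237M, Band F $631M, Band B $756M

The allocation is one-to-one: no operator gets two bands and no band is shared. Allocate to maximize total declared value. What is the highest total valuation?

This is the linear assignment problem.
Optimal: AzureWave→Band A ($866M), PeakComm→Band B ($867M), VistaNet→Band G ($803M), ClearBand→Band F ($631M) — total 866+867+803+631 = $3167M.
Column-greedy (each band in turn goes to its best remaining operator) gives $2478M, worse by 689.
Next-best assignment: AzureWave→Band A, PeakComm→Band F, VistaNet→Band G, ClearBand→Band B = $3156M.
Swapping ClearBand↔PeakComm (ClearBand→Band B $756M, PeakComm→Band F $731M) loses 11.

Maximum total: $3167M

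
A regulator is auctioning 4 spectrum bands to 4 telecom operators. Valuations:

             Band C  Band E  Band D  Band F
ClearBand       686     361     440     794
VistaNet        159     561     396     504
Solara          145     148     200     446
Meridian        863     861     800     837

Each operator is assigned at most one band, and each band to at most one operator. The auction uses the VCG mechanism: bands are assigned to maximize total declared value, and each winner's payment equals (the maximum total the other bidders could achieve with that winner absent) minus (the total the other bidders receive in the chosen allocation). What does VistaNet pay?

VistaNet pays $61M.

Efficient allocation: ClearBand→Band C ($686M), VistaNet→Band E ($561M), Solara→Band F ($446M), Meridian→Band D ($800M); total welfare W = $2493M.
VistaNet receives Band E at value $561M, so the others get W − 561 = $1932M.
Without VistaNet: best allocation of the remaining 3 bidders over all 4 bands is ClearBand→Band C ($686M), Solara→Band F ($446M), Meridian→Band E ($861M), total $1993M.
VCG payment = (others' best without VistaNet) − (others' welfare with VistaNet) = 1993 − 1932 = $61M.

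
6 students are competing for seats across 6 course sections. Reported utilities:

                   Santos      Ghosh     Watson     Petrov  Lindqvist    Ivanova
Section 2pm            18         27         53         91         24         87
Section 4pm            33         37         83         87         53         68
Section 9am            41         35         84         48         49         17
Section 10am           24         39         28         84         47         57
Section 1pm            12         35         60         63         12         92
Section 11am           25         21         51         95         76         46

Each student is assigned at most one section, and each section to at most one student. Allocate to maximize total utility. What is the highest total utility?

Maximum total: 422 points

Optimal: Santos→Section 9am (41 points), Ghosh→Section 10am (39 points), Watson→Section 4pm (83 points), Petrov→Section 2pm (91 points), Lindqvist→Section 11am (76 points), Ivanova→Section 1pm (92 points) — total 41+39+83+91+76+92 = 422 points.
Row-greedy (each student in turn takes its best remaining section) gives 374 points, worse by 48.
No other one-to-one assignment exceeds 422 points.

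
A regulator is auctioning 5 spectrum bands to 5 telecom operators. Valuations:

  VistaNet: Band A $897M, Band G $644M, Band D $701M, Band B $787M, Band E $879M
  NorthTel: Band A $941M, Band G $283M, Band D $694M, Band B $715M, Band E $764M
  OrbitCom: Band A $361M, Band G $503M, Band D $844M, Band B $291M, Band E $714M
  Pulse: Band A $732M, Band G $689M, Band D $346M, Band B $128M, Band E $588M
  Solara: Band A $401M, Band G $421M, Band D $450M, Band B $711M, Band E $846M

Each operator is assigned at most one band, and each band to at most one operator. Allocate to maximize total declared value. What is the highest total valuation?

This is the linear assignment problem.
Optimal: VistaNet→Band B ($787M), NorthTel→Band A ($941M), OrbitCom→Band D ($844M), Pulse→Band G ($689M), Solara→Band E ($846M) — total 787+941+844+689+846 = $4107M.
Max-entry greedy (repeatedly take the single best remaining cell) gives $4064M, worse by 43.
Next-best assignment: VistaNet→Band E, NorthTel→Band A, OrbitCom→Band D, Pulse→Band G, Solara→Band B = $4064M.
Swapping NorthTel↔OrbitCom (NorthTel→Band D $694M, OrbitCom→Band A $361M) loses 730.
Checked against all permutations: $4107M is optimal.

Maximum total: $4107M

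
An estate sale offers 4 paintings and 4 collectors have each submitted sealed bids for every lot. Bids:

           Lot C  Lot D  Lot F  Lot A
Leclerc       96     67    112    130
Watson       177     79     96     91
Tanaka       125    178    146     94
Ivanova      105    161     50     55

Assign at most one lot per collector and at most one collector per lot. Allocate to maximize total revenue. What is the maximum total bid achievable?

Maximum total: $614

Optimal: Leclerc→Lot A ($130), Watson→Lot C ($177), Tanaka→Lot F ($146), Ivanova→Lot D ($161) — total 130+177+146+161 = $614.
Row-greedy (each collector in turn takes its best remaining lot) gives $535, worse by 79.
No other one-to-one assignment exceeds $614.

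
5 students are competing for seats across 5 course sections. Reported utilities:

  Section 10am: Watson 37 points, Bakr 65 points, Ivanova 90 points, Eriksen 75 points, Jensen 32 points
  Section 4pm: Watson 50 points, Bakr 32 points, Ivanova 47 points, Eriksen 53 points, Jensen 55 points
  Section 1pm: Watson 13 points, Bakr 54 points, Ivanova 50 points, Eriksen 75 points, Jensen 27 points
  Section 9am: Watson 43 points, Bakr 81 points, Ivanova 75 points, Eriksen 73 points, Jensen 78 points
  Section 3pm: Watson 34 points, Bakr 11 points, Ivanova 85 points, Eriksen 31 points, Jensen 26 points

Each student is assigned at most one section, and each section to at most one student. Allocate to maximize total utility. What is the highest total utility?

Optimal: Watson→Section 4pm (50 points), Bakr→Section 10am (65 points), Ivanova→Section 3pm (85 points), Eriksen→Section 1pm (75 points), Jensen→Section 9am (78 points) — total 50+65+85+75+78 = 353 points.
Max-entry greedy (repeatedly take the single best remaining cell) gives 335 points, worse by 18.
Next-best assignment: Watson→Section 4pm, Bakr→Section 1pm, Ivanova→Section 3pm, Eriksen→Section 10am, Jensen→Section 9am = 342 points.
Every other assignment is strictly worse.

Max total: 353 points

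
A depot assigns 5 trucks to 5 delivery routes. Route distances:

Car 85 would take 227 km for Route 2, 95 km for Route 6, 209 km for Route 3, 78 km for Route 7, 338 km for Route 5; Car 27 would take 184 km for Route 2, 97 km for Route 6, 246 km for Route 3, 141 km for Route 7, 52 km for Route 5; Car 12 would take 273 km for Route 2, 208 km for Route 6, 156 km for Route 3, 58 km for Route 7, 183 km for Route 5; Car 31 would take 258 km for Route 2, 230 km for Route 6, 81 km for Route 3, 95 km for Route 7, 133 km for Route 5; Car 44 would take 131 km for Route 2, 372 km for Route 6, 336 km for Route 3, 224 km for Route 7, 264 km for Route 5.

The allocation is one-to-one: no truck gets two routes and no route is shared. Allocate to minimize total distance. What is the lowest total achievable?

Treat this as an assignment problem: match each truck to one route.
Optimal: Car 85→Route 6 (95 km), Car 27→Route 5 (52 km), Car 12→Route 7 (58 km), Car 31→Route 3 (81 km), Car 44→Route 2 (131 km) — total 95+52+58+81+131 = 417 km.
Row-greedy (each truck in turn takes its cheapest remaining route) gives 647 km, worse by 230.
Swapping Car 44↔Car 27 (Car 44→Route 5 264 km, Car 27→Route 2 184 km) adds 265.

Minimum total: 417 km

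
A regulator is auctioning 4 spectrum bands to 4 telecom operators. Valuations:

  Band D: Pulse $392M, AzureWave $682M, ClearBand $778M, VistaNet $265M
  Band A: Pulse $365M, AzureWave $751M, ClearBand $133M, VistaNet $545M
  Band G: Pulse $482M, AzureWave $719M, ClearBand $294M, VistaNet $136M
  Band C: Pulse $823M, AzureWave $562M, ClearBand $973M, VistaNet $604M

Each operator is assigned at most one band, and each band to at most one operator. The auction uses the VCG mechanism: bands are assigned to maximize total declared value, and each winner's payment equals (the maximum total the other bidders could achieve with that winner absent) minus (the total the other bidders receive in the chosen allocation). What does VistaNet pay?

VistaNet pays $32M.

Efficient allocation: Pulse→Band C ($823M), AzureWave→Band G ($719M), ClearBand→Band D ($778M), VistaNet→Band A ($545M); total welfare W = $2865M.
VistaNet receives Band A at value $545M, so the others get W − 545 = $2320M.
Without VistaNet: best allocation of the remaining 3 bidders over all 4 bands is Pulse→Band C ($823M), AzureWave→Band A ($751M), ClearBand→Band D ($778M), total $2352M.
VCG payment = (others' best without VistaNet) − (others' welfare with VistaNet) = 2352 − 2320 = $32M.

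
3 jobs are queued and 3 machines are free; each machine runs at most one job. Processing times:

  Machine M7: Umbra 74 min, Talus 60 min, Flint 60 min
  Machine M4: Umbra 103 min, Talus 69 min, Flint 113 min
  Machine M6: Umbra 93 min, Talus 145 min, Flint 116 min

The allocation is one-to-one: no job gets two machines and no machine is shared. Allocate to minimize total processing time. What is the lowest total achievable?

Optimal: Umbra→Machine M6 (93 min), Talus→Machine M4 (69 min), Flint→Machine M7 (60 min) — total 93+69+60 = 222 min.
Next-best assignment: Umbra→Machine M7, Talus→Machine M4, Flint→Machine M6 = 259 min.
Swapping Flint↔Talus (Flint→Machine M4 113 min, Talus→Machine M7 60 min) adds 44.

Minimum total: 222 min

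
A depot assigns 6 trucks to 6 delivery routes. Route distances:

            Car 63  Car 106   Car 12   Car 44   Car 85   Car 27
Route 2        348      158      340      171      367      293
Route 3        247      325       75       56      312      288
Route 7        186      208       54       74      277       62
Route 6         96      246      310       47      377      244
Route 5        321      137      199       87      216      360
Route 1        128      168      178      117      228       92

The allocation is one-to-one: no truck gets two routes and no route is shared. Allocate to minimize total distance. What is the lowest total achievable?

Optimal: Car 63→Route 6 (96 km), Car 106→Route 2 (158 km), Car 12→Route 7 (54 km), Car 44→Route 3 (56 km), Car 85→Route 5 (216 km), Car 27→Route 1 (92 km) — total 96+158+54+56+216+92 = 672 km.
Min-entry greedy (repeatedly take the single cheapest remaining cell) gives 944 km, worse by 272.

Min total: 672 km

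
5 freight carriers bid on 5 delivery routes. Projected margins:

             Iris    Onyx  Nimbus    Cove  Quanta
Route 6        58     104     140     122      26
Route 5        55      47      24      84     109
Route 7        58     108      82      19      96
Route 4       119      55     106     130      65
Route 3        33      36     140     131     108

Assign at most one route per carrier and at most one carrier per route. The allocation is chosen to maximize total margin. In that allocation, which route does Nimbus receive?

This is the linear assignment problem.
Optimal: Iris→Route 4 ($119k), Onyx→Route 7 ($108k), Nimbus→Route 6 ($140k), Cove→Route 3 ($131k), Quanta→Route 5 ($109k) — total 119+108+140+131+109 = $607k.
Column-greedy (each route in turn goes to its best remaining carrier) gives $520k, worse by 87.
Next-best assignment: Iris→Route 4, Onyx→Route 7, Nimbus→Route 3, Cove→Route 6, Quanta→Route 5 = $598k.
Swapping Iris↔Onyx (Iris→Route 7 $58k, Onyx→Route 4 $55k) loses 114.

Nimbus receives Route 6.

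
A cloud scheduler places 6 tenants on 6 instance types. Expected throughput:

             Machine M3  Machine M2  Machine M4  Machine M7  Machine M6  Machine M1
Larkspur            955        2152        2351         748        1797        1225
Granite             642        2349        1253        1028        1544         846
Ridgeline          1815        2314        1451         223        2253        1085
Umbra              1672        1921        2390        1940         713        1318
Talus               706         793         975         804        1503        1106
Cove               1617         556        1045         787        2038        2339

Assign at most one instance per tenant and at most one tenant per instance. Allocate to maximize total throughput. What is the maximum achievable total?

Maximum total: 12297 ops/s

Optimal: Larkspur→Machine M4 (2351 ops/s), Granite→Machine M2 (2349 ops/s), Ridgeline→Machine M3 (1815 ops/s), Umbra→Machine M7 (1940 ops/s), Talus→Machine M6 (1503 ops/s), Cove→Machine M1 (2339 ops/s) — total 2351+2349+1815+1940+1503+2339 = 12297 ops/s.
Next-best assignment: Larkspur→Machine M4, Granite→Machine M2, Ridgeline→Machine M6, Umbra→Machine M7, Talus→Machine M3, Cove→Machine M1 = 11938 ops/s.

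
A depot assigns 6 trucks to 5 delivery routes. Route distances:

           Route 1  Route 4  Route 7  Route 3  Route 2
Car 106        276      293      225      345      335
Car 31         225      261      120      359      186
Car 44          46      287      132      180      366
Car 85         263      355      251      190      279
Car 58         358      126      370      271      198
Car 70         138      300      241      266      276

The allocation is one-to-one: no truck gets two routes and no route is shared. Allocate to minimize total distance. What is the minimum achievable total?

Treat this as an assignment problem: match each truck to one route.
Optimal: Car 44→Route 1 (46 km), Car 58→Route 4 (126 km), Car 31→Route 7 (120 km), Car 85→Route 3 (190 km), Car 70→Route 2 (276 km) — total 46+126+120+190+276 = 758 km.
Row-greedy (each truck in turn takes its cheapest remaining route) gives 773 km, worse by 15.
Swapping Car 58↔Car 44 (Car 58→Route 1 358 km, Car 44→Route 4 287 km) adds 473.

Min total: 758 km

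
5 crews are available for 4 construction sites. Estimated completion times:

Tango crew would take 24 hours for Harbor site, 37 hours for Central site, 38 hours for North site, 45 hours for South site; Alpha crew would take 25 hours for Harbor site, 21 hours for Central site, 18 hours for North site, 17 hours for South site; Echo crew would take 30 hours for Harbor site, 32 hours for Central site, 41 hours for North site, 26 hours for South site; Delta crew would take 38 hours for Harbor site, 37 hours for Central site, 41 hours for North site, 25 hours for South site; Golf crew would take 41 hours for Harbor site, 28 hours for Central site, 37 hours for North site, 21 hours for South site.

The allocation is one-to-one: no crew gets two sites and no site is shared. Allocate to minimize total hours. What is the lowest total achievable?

Min total: 95 hours

Optimal: Tango crew→Harbor site (24 hours), Echo crew→Central site (32 hours), Alpha crew→North site (18 hours), Golf crew→South site (21 hours) — total 24+32+18+21 = 95 hours.
Row-greedy (each crew in turn takes its cheapest remaining site) gives 114 hours, worse by 19.
Checked against all permutations: 95 hours is optimal.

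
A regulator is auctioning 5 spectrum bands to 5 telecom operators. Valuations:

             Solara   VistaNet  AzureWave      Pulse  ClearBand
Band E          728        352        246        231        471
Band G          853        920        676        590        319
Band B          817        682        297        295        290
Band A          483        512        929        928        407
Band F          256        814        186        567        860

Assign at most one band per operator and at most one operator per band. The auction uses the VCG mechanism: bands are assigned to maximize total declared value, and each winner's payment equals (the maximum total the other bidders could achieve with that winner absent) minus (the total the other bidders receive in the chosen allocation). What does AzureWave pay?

Efficient allocation: Solara→Band E ($728M), VistaNet→Band B ($682M), AzureWave→Band G ($676M), Pulse→Band A ($928M), ClearBand→Band F ($860M); total welfare W = $3874M.
AzureWave receives Band G at value $676M, so the others get W − 676 = $3198M.
Without AzureWave: best allocation of the remaining 4 bidders over all 5 bands is Solara→Band B ($817M), VistaNet→Band G ($920M), Pulse→Band A ($928M), ClearBand→Band F ($860M), total $3525M.
VCG payment = (others' best without AzureWave) − (others' welfare with AzureWave) = 3525 − 3198 = $327M.

AzureWave pays $327M.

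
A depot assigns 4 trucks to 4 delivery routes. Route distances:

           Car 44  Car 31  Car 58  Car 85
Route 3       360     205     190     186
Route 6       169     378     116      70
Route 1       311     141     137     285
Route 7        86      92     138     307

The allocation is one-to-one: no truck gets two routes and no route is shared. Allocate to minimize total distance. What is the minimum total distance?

Optimal: Car 44→Route 7 (86 km), Car 31→Route 1 (141 km), Car 58→Route 3 (190 km), Car 85→Route 6 (70 km) — total 86+141+190+70 = 487 km.
Min-entry greedy (repeatedly take the single cheapest remaining cell) gives 498 km, worse by 11.
Next-best assignment: Car 44→Route 7, Car 31→Route 3, Car 58→Route 1, Car 85→Route 6 = 498 km.

Min total: 487 km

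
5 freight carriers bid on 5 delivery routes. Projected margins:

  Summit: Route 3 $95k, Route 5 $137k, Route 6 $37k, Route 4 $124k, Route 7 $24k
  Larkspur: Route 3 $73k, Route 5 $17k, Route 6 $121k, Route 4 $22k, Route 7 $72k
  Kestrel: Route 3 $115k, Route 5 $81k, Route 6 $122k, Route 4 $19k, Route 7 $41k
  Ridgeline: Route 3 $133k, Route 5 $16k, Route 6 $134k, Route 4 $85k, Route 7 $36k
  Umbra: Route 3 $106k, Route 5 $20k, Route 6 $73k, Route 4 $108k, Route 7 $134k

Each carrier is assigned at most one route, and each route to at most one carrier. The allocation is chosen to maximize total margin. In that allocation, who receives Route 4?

Optimal: Summit→Route 4 ($124k), Larkspur→Route 6 ($121k), Kestrel→Route 5 ($81k), Ridgeline→Route 3 ($133k), Umbra→Route 7 ($134k) — total 124+121+81+133+134 = $593k.
Column-greedy (each route in turn goes to its best remaining carrier) gives $572k, worse by 21.
No other one-to-one assignment exceeds $593k.
Summit's own top route is Route 5 ($137k), but forcing Summit→Route 5 and reassigning the rest optimally gives only $592k — worse by 1.

Summit receives Route 4.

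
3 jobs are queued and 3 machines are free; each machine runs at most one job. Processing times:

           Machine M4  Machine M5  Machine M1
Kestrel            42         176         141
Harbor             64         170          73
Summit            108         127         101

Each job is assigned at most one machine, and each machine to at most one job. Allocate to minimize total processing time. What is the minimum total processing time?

Treat this as an assignment problem: match each job to one machine.
Optimal: Kestrel→Machine M4 (42 min), Harbor→Machine M1 (73 min), Summit→Machine M5 (127 min) — total 42+73+127 = 242 min.
Next-best assignment: Kestrel→Machine M4, Harbor→Machine M5, Summit→Machine M1 = 313 min.
Swapping Summit↔Harbor (Summit→Machine M1 101 min, Harbor→Machine M5 170 min) adds 71.

Min total: 242 min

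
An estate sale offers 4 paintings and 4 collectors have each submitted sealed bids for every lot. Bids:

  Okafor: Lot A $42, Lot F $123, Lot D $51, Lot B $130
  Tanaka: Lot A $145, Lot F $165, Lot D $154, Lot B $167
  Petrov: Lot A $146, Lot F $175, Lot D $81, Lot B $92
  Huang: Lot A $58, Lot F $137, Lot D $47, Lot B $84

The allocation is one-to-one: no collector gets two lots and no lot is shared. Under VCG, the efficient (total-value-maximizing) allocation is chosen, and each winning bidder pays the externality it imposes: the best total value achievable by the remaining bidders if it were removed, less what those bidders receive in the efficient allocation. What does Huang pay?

Huang pays $29.

Efficient allocation: Okafor→Lot B ($130), Tanaka→Lot D ($154), Petrov→Lot A ($146), Huang→Lot F ($137); total welfare W = $567.
Huang receives Lot F at value $137, so the others get W − 137 = $430.
Without Huang: best allocation of the remaining 3 bidders over all 4 lots is Okafor→Lot B ($130), Tanaka→Lot D ($154), Petrov→Lot F ($175), total $459.
VCG payment = (others' best without Huang) − (others' welfare with Huang) = 459 − 430 = $29.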